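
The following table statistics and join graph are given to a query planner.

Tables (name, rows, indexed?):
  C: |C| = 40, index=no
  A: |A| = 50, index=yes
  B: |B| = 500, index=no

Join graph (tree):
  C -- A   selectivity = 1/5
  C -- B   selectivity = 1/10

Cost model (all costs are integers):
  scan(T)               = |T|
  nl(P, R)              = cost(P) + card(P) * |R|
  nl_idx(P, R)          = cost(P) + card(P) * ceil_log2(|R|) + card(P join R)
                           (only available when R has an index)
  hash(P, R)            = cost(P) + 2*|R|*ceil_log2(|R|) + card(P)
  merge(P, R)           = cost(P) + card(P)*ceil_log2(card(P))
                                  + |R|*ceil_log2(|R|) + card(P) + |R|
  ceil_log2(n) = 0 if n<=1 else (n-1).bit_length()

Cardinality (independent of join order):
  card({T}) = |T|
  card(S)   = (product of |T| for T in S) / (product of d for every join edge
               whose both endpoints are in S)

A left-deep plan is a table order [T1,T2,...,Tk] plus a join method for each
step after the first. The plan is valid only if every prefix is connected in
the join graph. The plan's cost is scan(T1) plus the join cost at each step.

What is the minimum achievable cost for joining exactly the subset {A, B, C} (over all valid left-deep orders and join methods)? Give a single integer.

Selinger DP over subsets of {A,B,C}:
  {C}: scan cost=40, card=40
  {A}: scan cost=50, card=50
  {B}: scan cost=500, card=500
  {AC}: card=400; try (C,hash)→580, (A,merge)→670, (C,merge)→680, (A,hash)→680, (A,nl_idx)→680, (A,nl)→2040 …(+1); best=580 via (C,hash)
  {BC}: card=2000; try (C,hash)→1480, (B,merge)→5320, (C,merge)→5780, (B,hash)→9080, (B,nl)→20040, (C,nl)→20500; best=1480 via (C,hash)
  {ABC}: card=20000; try (A,hash)→4080, (B,merge)→9580, (B,hash)→9980, (A,merge)→25830, (A,nl_idx)→33480, (A,nl)→101480 …(+1); best=4080 via (A,hash)

4080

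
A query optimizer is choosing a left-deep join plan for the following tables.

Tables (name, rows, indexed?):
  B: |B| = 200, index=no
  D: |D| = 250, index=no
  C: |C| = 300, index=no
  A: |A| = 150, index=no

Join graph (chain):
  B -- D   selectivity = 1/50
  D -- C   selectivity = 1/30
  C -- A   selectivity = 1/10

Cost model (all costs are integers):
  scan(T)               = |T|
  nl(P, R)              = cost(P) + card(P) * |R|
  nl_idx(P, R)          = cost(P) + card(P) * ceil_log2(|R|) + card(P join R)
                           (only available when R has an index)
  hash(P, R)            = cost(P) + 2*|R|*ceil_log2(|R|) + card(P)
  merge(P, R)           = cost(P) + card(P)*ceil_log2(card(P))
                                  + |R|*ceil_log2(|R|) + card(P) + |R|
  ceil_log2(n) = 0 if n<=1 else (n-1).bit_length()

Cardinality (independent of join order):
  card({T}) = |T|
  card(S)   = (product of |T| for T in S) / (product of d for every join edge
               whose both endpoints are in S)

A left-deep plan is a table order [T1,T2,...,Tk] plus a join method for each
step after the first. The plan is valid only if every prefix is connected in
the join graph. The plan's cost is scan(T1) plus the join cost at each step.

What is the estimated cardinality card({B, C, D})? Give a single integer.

Tables in S: B(200), C(300), D(250)
Edges inside S: B-D(d=50), D-C(d=30)
numerator = 200 * 300 * 250 = 15000000
denominator = 50 * 30 = 1500
card(S) = 15000000 / 1500 = 10000

10000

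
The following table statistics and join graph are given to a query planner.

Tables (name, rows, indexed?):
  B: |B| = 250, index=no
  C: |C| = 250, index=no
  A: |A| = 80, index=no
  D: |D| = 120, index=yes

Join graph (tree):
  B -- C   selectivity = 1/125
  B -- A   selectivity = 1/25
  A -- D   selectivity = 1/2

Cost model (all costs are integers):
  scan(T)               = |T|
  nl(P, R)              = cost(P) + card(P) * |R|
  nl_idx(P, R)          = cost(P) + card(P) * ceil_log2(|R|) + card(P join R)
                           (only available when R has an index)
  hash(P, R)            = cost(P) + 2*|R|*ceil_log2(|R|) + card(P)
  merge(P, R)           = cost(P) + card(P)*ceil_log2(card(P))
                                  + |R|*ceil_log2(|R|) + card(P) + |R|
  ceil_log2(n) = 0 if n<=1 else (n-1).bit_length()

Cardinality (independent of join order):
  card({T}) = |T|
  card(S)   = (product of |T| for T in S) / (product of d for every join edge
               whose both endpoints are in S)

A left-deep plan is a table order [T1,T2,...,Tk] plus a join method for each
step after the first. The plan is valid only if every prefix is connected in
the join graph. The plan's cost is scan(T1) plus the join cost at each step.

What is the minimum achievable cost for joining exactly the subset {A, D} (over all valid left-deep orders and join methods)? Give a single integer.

Selinger DP over subsets of {A,D}:
  {A}: scan cost=80, card=80
  {D}: scan cost=120, card=120
  {AD}: card=4800; try (A,hash)→1360, (D,merge)→1680, (A,merge)→1720, (D,hash)→1840, (D,nl_idx)→5440, (D,nl)→9680 …(+1); best=1360 via (A,hash)

1360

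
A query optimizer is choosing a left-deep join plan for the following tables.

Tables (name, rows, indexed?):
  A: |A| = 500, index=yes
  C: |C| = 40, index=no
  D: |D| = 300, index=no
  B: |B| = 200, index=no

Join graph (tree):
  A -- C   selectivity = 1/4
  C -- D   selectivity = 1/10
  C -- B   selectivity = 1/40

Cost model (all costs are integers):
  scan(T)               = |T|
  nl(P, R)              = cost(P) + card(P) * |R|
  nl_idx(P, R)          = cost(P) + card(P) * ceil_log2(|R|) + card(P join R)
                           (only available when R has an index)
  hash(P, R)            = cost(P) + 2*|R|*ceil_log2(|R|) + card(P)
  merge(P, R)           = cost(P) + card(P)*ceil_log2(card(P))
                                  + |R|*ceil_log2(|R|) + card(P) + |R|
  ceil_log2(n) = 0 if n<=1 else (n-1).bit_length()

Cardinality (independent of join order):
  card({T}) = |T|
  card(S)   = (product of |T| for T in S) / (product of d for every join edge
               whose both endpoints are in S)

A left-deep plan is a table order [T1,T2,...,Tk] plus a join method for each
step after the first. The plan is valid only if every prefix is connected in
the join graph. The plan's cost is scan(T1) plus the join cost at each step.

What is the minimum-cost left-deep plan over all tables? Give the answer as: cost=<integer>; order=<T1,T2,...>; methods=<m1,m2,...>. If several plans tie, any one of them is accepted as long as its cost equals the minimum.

cost=20480; order=D,C,B,A; methods=hash,hash,hash

Selinger DP (subsets sized 1..n):
  {A}: scan cost=500, card=500
  {C}: scan cost=40, card=40
  {D}: scan cost=300, card=300
  {B}: scan cost=200, card=200
  {AC}: card=5000; try (C,hash)→1480, (A,merge)→5320, (A,nl_idx)→5400, (C,merge)→5780, (A,hash)→9080, (A,nl)→20040 …(+1); best=1480 via (C,hash)
  {CD}: card=1200; try (C,hash)→1080, (D,merge)→3320, (C,merge)→3580, (D,hash)→5480, (D,nl)→12040, (C,nl)→12300; best=1080 via (C,hash)
  {BC}: card=200; try (C,hash)→880, (B,merge)→2120, (C,merge)→2280, (B,hash)→3280, (B,nl)→8040, (C,nl)→8200; best=880 via (C,hash)
  {ACD}: card=150000; try (A,hash)→11280, (D,hash)→11880, (A,merge)→20480, (D,merge)→74480, (A,nl_idx)→161880, (A,nl)→601080 …(+1); best=11280 via (A,hash)
  {ABC}: card=25000; try (A,merge)→7680, (B,hash)→9680, (A,hash)→10080, (A,nl_idx)→27680, (B,merge)→73280, (A,nl)→100880 …(+1); best=7680 via (A,merge)
  {BCD}: card=6000; try (B,hash)→5480, (D,merge)→5680, (D,hash)→6480, (B,merge)→17280, (D,nl)→60880, (B,nl)→241080; best=5480 via (B,hash)
  {ABCD}: card=750000; try (A,hash)→20480, (D,hash)→38080, (A,merge)→94480, (B,hash)→164480, (D,merge)→410680, (A,nl_idx)→809480 …(+4); best=20480 via (A,hash)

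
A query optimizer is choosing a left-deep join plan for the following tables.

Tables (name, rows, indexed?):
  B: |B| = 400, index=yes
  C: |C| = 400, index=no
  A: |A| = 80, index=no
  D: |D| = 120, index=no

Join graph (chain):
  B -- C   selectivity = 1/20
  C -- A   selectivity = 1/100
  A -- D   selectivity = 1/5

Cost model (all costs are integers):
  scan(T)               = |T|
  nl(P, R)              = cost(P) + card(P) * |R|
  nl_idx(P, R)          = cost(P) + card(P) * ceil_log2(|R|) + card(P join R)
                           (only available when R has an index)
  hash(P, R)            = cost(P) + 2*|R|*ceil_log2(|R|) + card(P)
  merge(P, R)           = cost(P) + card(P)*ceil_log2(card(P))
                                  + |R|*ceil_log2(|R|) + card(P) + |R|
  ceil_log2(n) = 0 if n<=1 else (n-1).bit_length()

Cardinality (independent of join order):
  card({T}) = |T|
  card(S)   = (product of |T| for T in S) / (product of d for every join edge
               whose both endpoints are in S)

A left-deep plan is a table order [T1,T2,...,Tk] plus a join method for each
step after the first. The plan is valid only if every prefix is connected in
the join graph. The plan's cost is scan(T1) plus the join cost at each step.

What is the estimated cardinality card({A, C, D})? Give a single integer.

Tables in S: A(80), C(400), D(120)
Edges inside S: C-A(d=100), A-D(d=5)
numerator = 80 * 400 * 120 = 3840000
denominator = 100 * 5 = 500
card(S) = 3840000 / 500 = 7680

7680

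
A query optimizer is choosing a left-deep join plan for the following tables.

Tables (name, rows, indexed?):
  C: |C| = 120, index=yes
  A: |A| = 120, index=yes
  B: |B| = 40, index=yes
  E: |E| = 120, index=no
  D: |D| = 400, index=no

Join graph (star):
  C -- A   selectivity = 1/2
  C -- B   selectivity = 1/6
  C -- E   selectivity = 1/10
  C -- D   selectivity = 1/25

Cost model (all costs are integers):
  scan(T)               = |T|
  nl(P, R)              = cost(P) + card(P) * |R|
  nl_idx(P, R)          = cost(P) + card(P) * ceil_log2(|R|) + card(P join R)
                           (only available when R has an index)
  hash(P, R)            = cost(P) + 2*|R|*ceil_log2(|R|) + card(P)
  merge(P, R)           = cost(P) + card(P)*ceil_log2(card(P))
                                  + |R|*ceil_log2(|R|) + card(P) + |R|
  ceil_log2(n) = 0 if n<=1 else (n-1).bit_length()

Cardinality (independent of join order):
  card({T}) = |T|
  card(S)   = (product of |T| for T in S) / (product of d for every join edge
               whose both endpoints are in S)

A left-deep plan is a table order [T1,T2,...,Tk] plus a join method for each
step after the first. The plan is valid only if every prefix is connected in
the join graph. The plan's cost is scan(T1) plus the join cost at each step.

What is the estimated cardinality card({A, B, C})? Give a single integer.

48000

Tables in S: A(120), B(40), C(120)
Edges inside S: C-A(d=2), C-B(d=6)
numerator = 120 * 40 * 120 = 576000
denominator = 2 * 6 = 12
card(S) = 576000 / 12 = 48000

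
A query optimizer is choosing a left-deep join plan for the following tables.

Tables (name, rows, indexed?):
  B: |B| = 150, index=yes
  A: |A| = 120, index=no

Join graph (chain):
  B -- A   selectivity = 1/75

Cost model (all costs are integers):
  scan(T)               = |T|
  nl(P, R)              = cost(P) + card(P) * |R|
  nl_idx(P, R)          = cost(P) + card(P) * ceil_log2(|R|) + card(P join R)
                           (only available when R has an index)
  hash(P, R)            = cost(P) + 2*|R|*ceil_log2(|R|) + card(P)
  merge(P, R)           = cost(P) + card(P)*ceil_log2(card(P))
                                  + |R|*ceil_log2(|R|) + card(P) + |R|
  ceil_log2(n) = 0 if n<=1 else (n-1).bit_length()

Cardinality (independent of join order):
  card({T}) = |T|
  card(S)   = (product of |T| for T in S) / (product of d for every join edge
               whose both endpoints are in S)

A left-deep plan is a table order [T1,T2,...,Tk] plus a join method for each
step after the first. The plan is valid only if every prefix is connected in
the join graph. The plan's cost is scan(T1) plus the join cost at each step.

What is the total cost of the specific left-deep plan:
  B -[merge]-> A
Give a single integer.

2460

step 1: scan B: cost=150, card=150
step 2: join A via merge
    card(P join A) = 150*120/(75) = 240
    cost = 150 + 150*8 + 120*7 + 150 + 120 = 2460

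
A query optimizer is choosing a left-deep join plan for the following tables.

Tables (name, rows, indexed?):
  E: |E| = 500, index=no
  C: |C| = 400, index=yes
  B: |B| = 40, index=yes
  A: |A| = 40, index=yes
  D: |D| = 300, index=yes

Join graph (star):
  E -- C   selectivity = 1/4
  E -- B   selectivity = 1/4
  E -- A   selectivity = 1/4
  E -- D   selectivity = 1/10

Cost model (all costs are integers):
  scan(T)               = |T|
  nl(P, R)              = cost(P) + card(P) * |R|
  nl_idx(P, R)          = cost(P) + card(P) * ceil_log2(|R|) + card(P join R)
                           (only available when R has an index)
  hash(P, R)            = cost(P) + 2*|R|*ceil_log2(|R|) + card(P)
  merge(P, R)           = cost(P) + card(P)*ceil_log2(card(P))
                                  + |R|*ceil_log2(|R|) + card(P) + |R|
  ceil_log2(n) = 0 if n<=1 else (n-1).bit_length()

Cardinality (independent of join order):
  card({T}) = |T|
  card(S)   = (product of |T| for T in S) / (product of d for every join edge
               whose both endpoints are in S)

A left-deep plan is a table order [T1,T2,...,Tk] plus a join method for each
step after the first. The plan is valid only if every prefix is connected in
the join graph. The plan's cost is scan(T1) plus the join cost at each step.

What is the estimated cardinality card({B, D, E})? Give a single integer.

150000

Tables in S: B(40), D(300), E(500)
Edges inside S: E-B(d=4), E-D(d=10)
numerator = 40 * 300 * 500 = 6000000
denominator = 4 * 10 = 40
card(S) = 6000000 / 40 = 150000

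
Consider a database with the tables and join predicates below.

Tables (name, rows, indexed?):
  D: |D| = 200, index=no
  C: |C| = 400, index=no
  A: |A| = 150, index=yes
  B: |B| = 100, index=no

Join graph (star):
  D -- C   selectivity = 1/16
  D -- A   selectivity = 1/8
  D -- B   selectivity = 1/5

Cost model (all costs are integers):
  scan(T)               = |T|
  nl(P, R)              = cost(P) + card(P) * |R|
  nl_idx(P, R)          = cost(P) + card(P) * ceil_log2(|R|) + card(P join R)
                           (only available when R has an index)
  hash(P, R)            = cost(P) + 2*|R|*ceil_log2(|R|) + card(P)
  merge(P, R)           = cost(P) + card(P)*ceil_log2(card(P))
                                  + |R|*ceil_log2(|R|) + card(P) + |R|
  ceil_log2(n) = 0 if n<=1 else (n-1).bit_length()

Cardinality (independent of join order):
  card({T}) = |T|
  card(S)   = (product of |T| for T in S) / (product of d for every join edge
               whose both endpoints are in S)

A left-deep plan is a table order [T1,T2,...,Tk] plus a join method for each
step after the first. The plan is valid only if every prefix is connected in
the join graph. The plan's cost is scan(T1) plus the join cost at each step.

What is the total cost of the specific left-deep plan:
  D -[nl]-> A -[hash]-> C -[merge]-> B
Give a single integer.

1729450

step 1: scan D: cost=200, card=200
step 2: join A via nl
    card(P join A) = 200*150/(8) = 3750
    cost = 200 + 200*150 = 30200
step 3: join C via hash
    card(P join C) = 3750*400/(16) = 93750
    cost = 30200 + 2*400*9 + 3750 = 41150
step 4: join B via merge
    card(P join B) = 93750*100/(5) = 1875000
    cost = 41150 + 93750*17 + 100*7 + 93750 + 100 = 1729450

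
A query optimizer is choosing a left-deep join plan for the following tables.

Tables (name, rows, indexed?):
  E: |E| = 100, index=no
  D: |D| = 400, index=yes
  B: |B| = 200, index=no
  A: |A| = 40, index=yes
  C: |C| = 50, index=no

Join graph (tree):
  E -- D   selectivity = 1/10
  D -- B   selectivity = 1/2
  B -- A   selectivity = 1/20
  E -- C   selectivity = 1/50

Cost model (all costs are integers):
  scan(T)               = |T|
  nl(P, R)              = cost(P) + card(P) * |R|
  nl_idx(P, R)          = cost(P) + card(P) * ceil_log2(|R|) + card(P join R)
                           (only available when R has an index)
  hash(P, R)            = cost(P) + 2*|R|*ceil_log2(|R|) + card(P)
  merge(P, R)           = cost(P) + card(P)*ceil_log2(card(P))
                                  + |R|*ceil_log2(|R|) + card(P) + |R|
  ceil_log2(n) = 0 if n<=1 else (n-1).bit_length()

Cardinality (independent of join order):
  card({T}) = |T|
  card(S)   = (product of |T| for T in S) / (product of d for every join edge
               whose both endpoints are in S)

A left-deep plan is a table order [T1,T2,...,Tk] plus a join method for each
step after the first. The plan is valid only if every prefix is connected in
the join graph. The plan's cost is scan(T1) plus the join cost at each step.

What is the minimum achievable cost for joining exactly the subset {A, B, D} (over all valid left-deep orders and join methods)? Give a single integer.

Selinger DP over subsets of {A,B,D}:
  {D}: scan cost=400, card=400
  {B}: scan cost=200, card=200
  {A}: scan cost=40, card=40
  {BD}: card=40000; try (B,hash)→4000, (D,merge)→6000, (B,merge)→6200, (D,hash)→7600, (D,nl_idx)→42000, (D,nl)→80200 …(+1); best=4000 via (B,hash)
  {AB}: card=400; try (A,hash)→880, (A,nl_idx)→1800, (B,merge)→2120, (A,merge)→2280, (B,hash)→3280, (B,nl)→8040 …(+1); best=880 via (A,hash)
  {ABD}: card=80000; try (D,hash)→8480, (D,merge)→8880, (A,hash)→44480, (D,nl_idx)→84480, (D,nl)→160880, (A,nl_idx)→324000 …(+2); best=8480 via (D,hash)

8480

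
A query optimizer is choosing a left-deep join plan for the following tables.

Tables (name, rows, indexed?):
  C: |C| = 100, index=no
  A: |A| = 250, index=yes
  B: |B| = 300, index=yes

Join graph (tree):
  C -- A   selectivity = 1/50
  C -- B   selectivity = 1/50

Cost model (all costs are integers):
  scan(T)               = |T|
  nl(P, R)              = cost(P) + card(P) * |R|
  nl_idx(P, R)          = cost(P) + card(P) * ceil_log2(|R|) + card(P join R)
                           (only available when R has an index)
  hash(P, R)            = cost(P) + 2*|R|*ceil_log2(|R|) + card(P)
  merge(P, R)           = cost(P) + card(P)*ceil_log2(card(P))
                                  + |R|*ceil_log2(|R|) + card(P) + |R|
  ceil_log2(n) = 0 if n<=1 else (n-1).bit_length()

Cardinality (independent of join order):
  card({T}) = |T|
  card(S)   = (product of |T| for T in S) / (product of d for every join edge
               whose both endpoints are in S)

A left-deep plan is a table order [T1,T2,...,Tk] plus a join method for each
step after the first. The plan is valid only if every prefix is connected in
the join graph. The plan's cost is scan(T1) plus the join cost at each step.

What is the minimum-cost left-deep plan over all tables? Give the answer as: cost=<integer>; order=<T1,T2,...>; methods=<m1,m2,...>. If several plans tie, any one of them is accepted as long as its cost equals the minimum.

Selinger DP (subsets sized 1..n):
  {C}: scan cost=100, card=100
  {A}: scan cost=250, card=250
  {B}: scan cost=300, card=300
  {AC}: card=500; try (A,nl_idx)→1400, (C,hash)→1900, (A,merge)→3150, (C,merge)→3300, (A,hash)→4200, (A,nl)→25100 …(+1); best=1400 via (A,nl_idx)
  {BC}: card=600; try (B,nl_idx)→1600, (C,hash)→2000, (B,merge)→3900, (C,merge)→4100, (B,hash)→5600, (B,nl)→30100 …(+1); best=1600 via (B,nl_idx)
  {ABC}: card=3000; try (A,hash)→6200, (B,hash)→7300, (B,nl_idx)→8900, (B,merge)→9400, (A,nl_idx)→9400, (A,merge)→10450 …(+2); best=6200 via (A,hash)

cost=6200; order=C,B,A; methods=nl_idx,hash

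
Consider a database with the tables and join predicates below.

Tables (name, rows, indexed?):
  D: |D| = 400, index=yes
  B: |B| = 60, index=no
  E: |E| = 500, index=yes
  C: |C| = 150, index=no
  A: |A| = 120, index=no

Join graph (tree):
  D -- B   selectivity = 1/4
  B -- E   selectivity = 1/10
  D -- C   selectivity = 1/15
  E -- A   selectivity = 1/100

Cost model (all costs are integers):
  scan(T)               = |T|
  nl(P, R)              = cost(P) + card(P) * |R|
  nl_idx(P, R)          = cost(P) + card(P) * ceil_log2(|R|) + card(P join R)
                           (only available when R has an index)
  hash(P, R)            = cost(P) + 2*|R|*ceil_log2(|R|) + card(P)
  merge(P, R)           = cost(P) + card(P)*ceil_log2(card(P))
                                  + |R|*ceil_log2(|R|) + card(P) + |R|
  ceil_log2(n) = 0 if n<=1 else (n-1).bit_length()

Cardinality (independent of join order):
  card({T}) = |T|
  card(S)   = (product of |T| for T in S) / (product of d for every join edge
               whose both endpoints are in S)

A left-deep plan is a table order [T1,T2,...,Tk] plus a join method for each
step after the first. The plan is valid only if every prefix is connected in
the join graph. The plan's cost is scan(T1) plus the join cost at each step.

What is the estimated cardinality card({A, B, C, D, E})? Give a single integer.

Tables in S: A(120), B(60), C(150), D(400), E(500)
Edges inside S: D-B(d=4), B-E(d=10), D-C(d=15), E-A(d=100)
numerator = 120 * 60 * 150 * 400 * 500 = 216000000000
denominator = 4 * 10 * 15 * 100 = 60000
card(S) = 216000000000 / 60000 = 3600000

3600000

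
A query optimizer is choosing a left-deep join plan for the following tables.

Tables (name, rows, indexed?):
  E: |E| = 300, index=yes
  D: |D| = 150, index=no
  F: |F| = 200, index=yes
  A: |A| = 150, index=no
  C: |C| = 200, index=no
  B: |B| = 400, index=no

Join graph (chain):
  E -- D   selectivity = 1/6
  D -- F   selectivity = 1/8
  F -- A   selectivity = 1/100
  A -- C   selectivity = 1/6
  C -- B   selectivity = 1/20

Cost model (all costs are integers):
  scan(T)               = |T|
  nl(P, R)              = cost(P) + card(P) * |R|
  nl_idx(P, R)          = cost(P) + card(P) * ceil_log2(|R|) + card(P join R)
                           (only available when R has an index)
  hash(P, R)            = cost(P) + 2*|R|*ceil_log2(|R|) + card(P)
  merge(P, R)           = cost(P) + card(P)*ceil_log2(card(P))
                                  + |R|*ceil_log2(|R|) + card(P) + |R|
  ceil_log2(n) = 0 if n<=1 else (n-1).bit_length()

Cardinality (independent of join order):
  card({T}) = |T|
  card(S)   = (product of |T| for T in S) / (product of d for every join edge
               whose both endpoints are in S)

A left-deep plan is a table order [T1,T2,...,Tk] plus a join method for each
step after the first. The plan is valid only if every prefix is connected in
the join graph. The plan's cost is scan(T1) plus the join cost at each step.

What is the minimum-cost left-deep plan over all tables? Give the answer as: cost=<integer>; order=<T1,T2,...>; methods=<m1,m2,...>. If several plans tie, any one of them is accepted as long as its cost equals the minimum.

Selinger DP (subsets sized 1..n):
  {E}: scan cost=300, card=300
  {D}: scan cost=150, card=150
  {F}: scan cost=200, card=200
  {A}: scan cost=150, card=150
  {C}: scan cost=200, card=200
  {B}: scan cost=400, card=400
  {DE}: card=7500; try (D,hash)→3000, (E,merge)→4500, (D,merge)→4650, (E,hash)→5700, (E,nl_idx)→9000, (E,nl)→45150 …(+1); best=3000 via (D,hash)
  {DF}: card=3750; try (D,hash)→2800, (F,merge)→3300, (D,merge)→3350, (F,hash)→3500, (F,nl_idx)→5100, (F,nl)→30150 …(+1); best=2800 via (D,hash)
  {AF}: card=300; try (F,nl_idx)→1650, (A,hash)→2800, (F,merge)→3300, (A,merge)→3350, (F,hash)→3500, (F,nl)→30150 …(+1); best=1650 via (F,nl_idx)
  {AC}: card=5000; try (A,hash)→2800, (C,merge)→3300, (A,merge)→3350, (C,hash)→3500, (C,nl)→30150, (A,nl)→30200; best=2800 via (A,hash)
  {BC}: card=4000; try (C,hash)→4000, (B,merge)→6000, (C,merge)→6200, (B,hash)→7600, (B,nl)→80200, (C,nl)→80400; best=4000 via (C,hash)
  {DEF}: card=187500; try (E,hash)→11950, (F,hash)→13700, (E,merge)→54550, (F,merge)→109800, (E,nl_idx)→224050, (F,nl_idx)→250500 …(+2); best=11950 via (E,hash)
  {ADF}: card=5625; try (D,hash)→4350, (D,merge)→6000, (A,hash)→8950, (D,nl)→46650, (A,merge)→52900, (A,nl)→565300; best=4350 via (D,hash)
  {ACF}: card=10000; try (C,hash)→5150, (C,merge)→6450, (F,hash)→11000, (F,nl_idx)→52800, (C,nl)→61650, (F,merge)→74600 …(+1); best=5150 via (C,hash)
  {ABC}: card=100000; try (A,hash)→10400, (B,hash)→15000, (A,merge)→57350, (B,merge)→76800, (A,nl)→604000, (B,nl)→2002800; best=10400 via (A,hash)
  {ADEF}: card=281250; try (E,hash)→15375, (E,merge)→86100, (A,hash)→201850, (E,nl_idx)→336225, (E,nl)→1691850, (A,merge)→3575800 …(+1); best=15375 via (E,hash)
  {ACDF}: card=187500; try (C,hash)→13175, (D,hash)→17550, (C,merge)→84900, (D,merge)→156500, (C,nl)→1129350, (D,nl)→1505150; best=13175 via (C,hash)
  {ABCF}: card=200000; try (B,hash)→22350, (F,hash)→113600, (B,merge)→159150, (F,nl_idx)→1010400, (F,merge)→1812200, (B,nl)→4005150 …(+1); best=22350 via (B,hash)
  {ACDEF}: card=9375000; try (E,hash)→206075, (C,hash)→299825, (E,merge)→3578675, (C,merge)→5642175, (E,nl_idx)→11075675, (E,nl)→56263175 …(+1); best=206075 via (E,hash)
  {ABCDF}: card=3750000; try (B,hash)→207875, (D,hash)→224750, (B,merge)→3579675, (D,merge)→3823700, (D,nl)→30022350, (B,nl)→75013175; best=207875 via (B,hash)
  {ABCDEF}: card=187500000; try (E,hash)→3963275, (B,hash)→9588275, (E,merge)→86460875, (E,nl_idx)→221457875, (B,merge)→234585075, (E,nl)→1125207875 …(+1); best=3963275 via (E,hash)

cost=3963275; order=A,F,D,C,B,E; methods=nl_idx,hash,hash,hash,hash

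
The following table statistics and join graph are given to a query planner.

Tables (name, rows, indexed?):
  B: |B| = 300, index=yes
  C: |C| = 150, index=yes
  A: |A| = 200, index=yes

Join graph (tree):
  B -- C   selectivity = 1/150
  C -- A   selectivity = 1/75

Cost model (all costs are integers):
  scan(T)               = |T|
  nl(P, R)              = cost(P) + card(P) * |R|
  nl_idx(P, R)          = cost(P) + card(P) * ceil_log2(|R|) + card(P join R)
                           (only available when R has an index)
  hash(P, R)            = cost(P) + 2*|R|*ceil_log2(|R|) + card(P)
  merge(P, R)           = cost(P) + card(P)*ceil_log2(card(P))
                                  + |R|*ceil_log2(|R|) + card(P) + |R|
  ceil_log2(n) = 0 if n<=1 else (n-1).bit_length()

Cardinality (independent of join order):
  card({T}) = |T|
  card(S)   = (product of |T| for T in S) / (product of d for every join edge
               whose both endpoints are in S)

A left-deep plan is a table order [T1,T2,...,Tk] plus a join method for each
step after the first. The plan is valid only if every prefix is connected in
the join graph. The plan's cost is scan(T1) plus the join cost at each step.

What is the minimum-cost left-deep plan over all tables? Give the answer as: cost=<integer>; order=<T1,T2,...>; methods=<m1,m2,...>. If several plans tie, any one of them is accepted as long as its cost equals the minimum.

cost=5000; order=C,B,A; methods=nl_idx,nl_idx

Selinger DP (subsets sized 1..n):
  {B}: scan cost=300, card=300
  {C}: scan cost=150, card=150
  {A}: scan cost=200, card=200
  {BC}: card=300; try (B,nl_idx)→1800, (C,hash)→3000, (C,nl_idx)→3000, (B,merge)→4500, (C,merge)→4650, (B,hash)→5700 …(+2); best=1800 via (B,nl_idx)
  {AC}: card=400; try (A,nl_idx)→1750, (C,nl_idx)→2200, (C,hash)→2800, (A,merge)→3300, (C,merge)→3350, (A,hash)→3500 …(+2); best=1750 via (A,nl_idx)
  {ABC}: card=800; try (A,nl_idx)→5000, (A,hash)→5300, (B,nl_idx)→6150, (A,merge)→6600, (B,hash)→7550, (B,merge)→8750 …(+2); best=5000 via (A,nl_idx)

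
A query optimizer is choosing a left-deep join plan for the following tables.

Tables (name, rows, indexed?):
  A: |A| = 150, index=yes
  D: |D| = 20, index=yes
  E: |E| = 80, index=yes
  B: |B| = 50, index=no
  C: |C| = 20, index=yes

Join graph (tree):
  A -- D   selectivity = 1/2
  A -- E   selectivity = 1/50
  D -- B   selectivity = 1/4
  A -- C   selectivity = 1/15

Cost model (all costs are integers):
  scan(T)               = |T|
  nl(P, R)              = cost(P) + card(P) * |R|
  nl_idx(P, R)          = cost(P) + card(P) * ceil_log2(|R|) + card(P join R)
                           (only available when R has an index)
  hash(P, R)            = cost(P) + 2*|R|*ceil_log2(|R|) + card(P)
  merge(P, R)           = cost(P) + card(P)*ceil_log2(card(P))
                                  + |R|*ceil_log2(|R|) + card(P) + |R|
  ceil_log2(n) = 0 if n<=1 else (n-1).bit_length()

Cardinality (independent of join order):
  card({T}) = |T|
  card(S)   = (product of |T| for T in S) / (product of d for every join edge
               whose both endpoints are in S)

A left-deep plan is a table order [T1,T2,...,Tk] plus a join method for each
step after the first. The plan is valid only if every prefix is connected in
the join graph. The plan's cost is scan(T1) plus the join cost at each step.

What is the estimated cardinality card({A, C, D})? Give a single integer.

2000

Tables in S: A(150), C(20), D(20)
Edges inside S: A-D(d=2), A-C(d=15)
numerator = 150 * 20 * 20 = 60000
denominator = 2 * 15 = 30
card(S) = 60000 / 30 = 2000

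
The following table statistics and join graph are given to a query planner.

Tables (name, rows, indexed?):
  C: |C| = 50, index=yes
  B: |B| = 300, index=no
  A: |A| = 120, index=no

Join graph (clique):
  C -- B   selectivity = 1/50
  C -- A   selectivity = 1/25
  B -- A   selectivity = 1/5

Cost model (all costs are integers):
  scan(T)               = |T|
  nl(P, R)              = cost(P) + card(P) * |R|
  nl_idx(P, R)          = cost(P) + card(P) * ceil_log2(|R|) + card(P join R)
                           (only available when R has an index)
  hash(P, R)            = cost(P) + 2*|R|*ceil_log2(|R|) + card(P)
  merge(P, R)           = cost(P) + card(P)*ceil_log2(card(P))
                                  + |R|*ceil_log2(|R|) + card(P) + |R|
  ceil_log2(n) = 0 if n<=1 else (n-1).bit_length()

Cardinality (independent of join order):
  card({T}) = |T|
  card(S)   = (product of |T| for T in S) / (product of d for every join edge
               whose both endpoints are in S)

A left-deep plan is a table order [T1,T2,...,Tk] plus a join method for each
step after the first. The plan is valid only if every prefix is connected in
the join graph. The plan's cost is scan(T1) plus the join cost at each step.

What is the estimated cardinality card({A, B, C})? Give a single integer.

Tables in S: A(120), B(300), C(50)
Edges inside S: C-B(d=50), C-A(d=25), B-A(d=5)
numerator = 120 * 300 * 50 = 1800000
denominator = 50 * 25 * 5 = 6250
card(S) = 1800000 / 6250 = 288

288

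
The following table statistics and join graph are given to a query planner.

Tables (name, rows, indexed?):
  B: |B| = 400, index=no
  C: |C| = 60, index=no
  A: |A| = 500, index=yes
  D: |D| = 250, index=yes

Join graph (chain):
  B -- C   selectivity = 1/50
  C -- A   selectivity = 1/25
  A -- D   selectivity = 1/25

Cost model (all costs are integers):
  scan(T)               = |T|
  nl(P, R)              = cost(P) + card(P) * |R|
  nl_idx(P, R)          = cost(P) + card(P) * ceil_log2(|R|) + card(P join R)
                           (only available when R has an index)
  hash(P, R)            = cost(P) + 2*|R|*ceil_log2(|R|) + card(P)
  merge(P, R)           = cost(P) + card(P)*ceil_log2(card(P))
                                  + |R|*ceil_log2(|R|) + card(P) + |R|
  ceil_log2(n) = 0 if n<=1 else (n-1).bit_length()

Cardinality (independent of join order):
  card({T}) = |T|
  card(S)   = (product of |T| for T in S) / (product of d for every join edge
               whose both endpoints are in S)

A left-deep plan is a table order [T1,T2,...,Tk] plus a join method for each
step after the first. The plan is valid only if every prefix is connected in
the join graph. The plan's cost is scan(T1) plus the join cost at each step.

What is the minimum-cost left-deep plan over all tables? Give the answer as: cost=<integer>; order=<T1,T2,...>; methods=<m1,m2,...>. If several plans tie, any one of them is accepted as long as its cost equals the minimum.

Selinger DP (subsets sized 1..n):
  {B}: scan cost=400, card=400
  {C}: scan cost=60, card=60
  {A}: scan cost=500, card=500
  {D}: scan cost=250, card=250
  {BC}: card=480; try (C,hash)→1520, (B,merge)→4480, (C,merge)→4820, (B,hash)→7320, (B,nl)→24060, (C,nl)→24400; best=1520 via (C,hash)
  {AC}: card=1200; try (C,hash)→1720, (A,nl_idx)→1800, (A,merge)→5480, (C,merge)→5920, (A,hash)→9120, (A,nl)→30060 …(+1); best=1720 via (C,hash)
  {AD}: card=5000; try (D,hash)→5000, (A,merge)→7500, (A,nl_idx)→7500, (D,merge)→7750, (D,nl_idx)→9500, (A,hash)→9500 …(+2); best=5000 via (D,hash)
  {ABC}: card=9600; try (B,hash)→10120, (A,hash)→11000, (A,merge)→11320, (A,nl_idx)→15440, (B,merge)→20120, (A,nl)→241520 …(+1); best=10120 via (B,hash)
  {ACD}: card=12000; try (D,hash)→6920, (C,hash)→10720, (D,merge)→18370, (D,nl_idx)→23320, (C,merge)→75420, (D,nl)→301720 …(+1); best=6920 via (D,hash)
  {ABCD}: card=96000; try (D,hash)→23720, (B,hash)→26120, (D,merge)→156370, (D,nl_idx)→182920, (B,merge)→190920, (D,nl)→2410120 …(+1); best=23720 via (D,hash)

cost=23720; order=A,C,B,D; methods=hash,hash,hash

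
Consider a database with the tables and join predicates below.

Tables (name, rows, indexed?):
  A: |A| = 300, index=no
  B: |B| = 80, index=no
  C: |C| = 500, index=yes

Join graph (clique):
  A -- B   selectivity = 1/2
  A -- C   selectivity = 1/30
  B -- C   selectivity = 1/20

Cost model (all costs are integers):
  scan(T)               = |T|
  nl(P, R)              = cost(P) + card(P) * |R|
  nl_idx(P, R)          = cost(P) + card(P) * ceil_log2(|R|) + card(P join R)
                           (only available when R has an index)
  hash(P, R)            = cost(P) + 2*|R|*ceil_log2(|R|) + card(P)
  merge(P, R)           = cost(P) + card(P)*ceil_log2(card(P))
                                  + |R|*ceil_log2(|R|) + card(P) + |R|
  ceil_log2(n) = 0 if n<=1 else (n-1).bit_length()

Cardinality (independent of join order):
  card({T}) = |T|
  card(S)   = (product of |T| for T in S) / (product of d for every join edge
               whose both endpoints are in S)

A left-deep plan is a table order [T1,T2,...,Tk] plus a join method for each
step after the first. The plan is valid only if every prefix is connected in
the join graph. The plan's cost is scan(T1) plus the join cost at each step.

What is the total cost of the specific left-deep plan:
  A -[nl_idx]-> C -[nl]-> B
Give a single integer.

408000

step 1: scan A: cost=300, card=300
step 2: join C via nl_idx
    card(P join C) = 300*500/(30) = 5000
    cost = 300 + 300*9 + 5000 = 8000
step 3: join B via nl
    card(P join B) = 5000*80/(2*20) = 10000
    cost = 8000 + 5000*80 = 408000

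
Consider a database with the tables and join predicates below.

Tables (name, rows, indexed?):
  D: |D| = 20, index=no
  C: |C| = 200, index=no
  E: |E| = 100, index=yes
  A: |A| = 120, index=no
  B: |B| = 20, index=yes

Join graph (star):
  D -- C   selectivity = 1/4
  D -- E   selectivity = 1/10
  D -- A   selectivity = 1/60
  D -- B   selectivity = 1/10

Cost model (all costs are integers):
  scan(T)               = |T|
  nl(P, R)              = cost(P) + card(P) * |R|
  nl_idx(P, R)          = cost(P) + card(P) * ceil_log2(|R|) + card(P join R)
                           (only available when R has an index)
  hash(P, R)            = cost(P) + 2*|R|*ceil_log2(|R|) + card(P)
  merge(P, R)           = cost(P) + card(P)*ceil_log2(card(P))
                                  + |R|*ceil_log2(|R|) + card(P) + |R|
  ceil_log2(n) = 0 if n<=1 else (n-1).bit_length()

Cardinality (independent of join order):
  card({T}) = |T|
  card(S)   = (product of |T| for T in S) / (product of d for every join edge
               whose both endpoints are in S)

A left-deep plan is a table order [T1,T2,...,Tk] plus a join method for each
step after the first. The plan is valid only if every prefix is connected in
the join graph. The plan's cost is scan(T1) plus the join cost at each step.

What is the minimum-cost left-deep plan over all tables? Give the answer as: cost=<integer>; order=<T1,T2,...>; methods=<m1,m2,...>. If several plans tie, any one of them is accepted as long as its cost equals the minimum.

Selinger DP (subsets sized 1..n):
  {D}: scan cost=20, card=20
  {C}: scan cost=200, card=200
  {E}: scan cost=100, card=100
  {A}: scan cost=120, card=120
  {B}: scan cost=20, card=20
  {CD}: card=1000; try (D,hash)→600, (C,merge)→1940, (D,merge)→2120, (C,hash)→3240, (C,nl)→4020, (D,nl)→4200; best=600 via (D,hash)
  {DE}: card=200; try (E,nl_idx)→360, (D,hash)→400, (E,merge)→940, (D,merge)→1020, (E,hash)→1440, (E,nl)→2020 …(+1); best=360 via (E,nl_idx)
  {AD}: card=40; try (D,hash)→440, (A,merge)→1100, (D,merge)→1200, (A,hash)→1720, (A,nl)→2420, (D,nl)→2520; best=440 via (D,hash)
  {BD}: card=40; try (B,nl_idx)→160, (D,hash)→240, (B,hash)→240, (D,merge)→260, (B,merge)→260, (D,nl)→420 …(+1); best=160 via (B,nl_idx)
  {CDE}: card=10000; try (E,hash)→3000, (C,hash)→3760, (C,merge)→3960, (E,merge)→12400, (E,nl_idx)→17600, (C,nl)→40360 …(+1); best=3000 via (E,hash)
  {ACD}: card=2000; try (C,merge)→2520, (A,hash)→3280, (C,hash)→3680, (C,nl)→8440, (A,merge)→12560, (A,nl)→120600; best=2520 via (C,merge)
  {BCD}: card=2000; try (B,hash)→1800, (C,merge)→2240, (C,hash)→3400, (B,nl_idx)→7600, (C,nl)→8160, (B,merge)→11720 …(+1); best=1800 via (B,hash)
  {ADE}: card=400; try (E,nl_idx)→1120, (E,merge)→1520, (E,hash)→1880, (A,hash)→2240, (A,merge)→3120, (E,nl)→4440 …(+1); best=1120 via (E,nl_idx)
  {BDE}: card=400; try (B,hash)→760, (E,nl_idx)→840, (E,merge)→1240, (E,hash)→1600, (B,nl_idx)→1760, (B,merge)→2280 …(+2); best=760 via (B,hash)
  {ABD}: card=80; try (B,hash)→680, (B,nl_idx)→720, (B,merge)→840, (B,nl)→1240, (A,merge)→1400, (A,hash)→1880 …(+1); best=680 via (B,hash)
  {ACDE}: card=20000; try (C,hash)→4720, (E,hash)→5920, (C,merge)→6920, (A,hash)→14680, (E,merge)→27320, (E,nl_idx)→36520 …(+4); best=4720 via (C,hash)
  {BCDE}: card=20000; try (C,hash)→4360, (E,hash)→5200, (C,merge)→6560, (B,hash)→13200, (E,merge)→26600, (E,nl_idx)→35800 …(+5); best=4360 via (C,hash)
  {ABCD}: card=4000; try (C,merge)→3120, (C,hash)→3960, (B,hash)→4720, (A,hash)→5480, (B,nl_idx)→16520, (C,nl)→16680 …(+4); best=3120 via (C,merge)
  {ABDE}: card=800; try (B,hash)→1720, (E,nl_idx)→2040, (E,merge)→2120, (E,hash)→2160, (A,hash)→2840, (B,nl_idx)→3920 …(+5); best=1720 via (B,hash)
  {ABCDE}: card=40000; try (C,hash)→5720, (E,hash)→8520, (C,merge)→12320, (B,hash)→24920, (A,hash)→26040, (E,merge)→55920 …(+8); best=5720 via (C,hash)

cost=5720; order=A,D,E,B,C; methods=hash,nl_idx,hash,hash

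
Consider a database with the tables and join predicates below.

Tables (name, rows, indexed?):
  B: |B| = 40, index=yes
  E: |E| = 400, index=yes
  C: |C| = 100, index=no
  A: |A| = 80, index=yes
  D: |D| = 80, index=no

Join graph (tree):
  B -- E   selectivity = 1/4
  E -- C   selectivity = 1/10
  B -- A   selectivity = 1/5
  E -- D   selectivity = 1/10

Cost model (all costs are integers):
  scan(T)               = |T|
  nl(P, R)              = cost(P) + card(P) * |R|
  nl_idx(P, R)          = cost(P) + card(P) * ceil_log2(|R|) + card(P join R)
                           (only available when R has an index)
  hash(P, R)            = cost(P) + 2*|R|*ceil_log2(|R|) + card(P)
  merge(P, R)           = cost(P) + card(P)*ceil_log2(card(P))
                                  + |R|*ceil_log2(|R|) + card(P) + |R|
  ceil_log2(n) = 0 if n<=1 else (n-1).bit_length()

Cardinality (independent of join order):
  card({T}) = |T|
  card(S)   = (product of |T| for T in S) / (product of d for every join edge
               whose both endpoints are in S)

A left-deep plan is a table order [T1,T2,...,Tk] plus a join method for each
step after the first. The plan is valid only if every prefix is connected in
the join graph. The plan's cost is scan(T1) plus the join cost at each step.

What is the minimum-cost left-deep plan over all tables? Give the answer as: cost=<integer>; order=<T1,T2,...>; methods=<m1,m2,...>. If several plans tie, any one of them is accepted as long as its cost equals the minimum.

cost=360120; order=E,D,B,C,A; methods=hash,hash,hash,hash

Selinger DP (subsets sized 1..n):
  {B}: scan cost=40, card=40
  {E}: scan cost=400, card=400
  {C}: scan cost=100, card=100
  {A}: scan cost=80, card=80
  {D}: scan cost=80, card=80
  {BE}: card=4000; try (B,hash)→1280, (E,merge)→4320, (E,nl_idx)→4400, (B,merge)→4680, (B,nl_idx)→6800, (E,hash)→7280 …(+2); best=1280 via (B,hash)
  {AB}: card=640; try (B,hash)→640, (A,merge)→960, (A,nl_idx)→960, (B,merge)→1000, (B,nl_idx)→1200, (A,hash)→1200 …(+2); best=640 via (B,hash)
  {CE}: card=4000; try (C,hash)→2200, (E,merge)→4900, (E,nl_idx)→5000, (C,merge)→5200, (E,hash)→7400, (E,nl)→40100 …(+1); best=2200 via (C,hash)
  {DE}: card=3200; try (D,hash)→1920, (E,nl_idx)→4000, (E,merge)→4720, (D,merge)→5040, (E,hash)→7360, (E,nl)→32080 …(+1); best=1920 via (D,hash)
  {BCE}: card=40000; try (C,hash)→6680, (B,hash)→6680, (C,merge)→54080, (B,merge)→54480, (B,nl_idx)→66200, (B,nl)→162200 …(+1); best=6680 via (C,hash)
  {ABE}: card=64000; try (A,hash)→6400, (E,hash)→8480, (E,merge)→11680, (A,merge)→53920, (E,nl_idx)→70400, (A,nl_idx)→93280 …(+2); best=6400 via (A,hash)
  {BDE}: card=32000; try (B,hash)→5600, (D,hash)→6400, (B,merge)→43800, (B,nl_idx)→53120, (D,merge)→53920, (B,nl)→129920 …(+1); best=5600 via (B,hash)
  {CDE}: card=32000; try (C,hash)→6520, (D,hash)→7320, (C,merge)→44320, (D,merge)→54840, (C,nl)→321920, (D,nl)→322200; best=6520 via (C,hash)
  {ABCE}: card=640000; try (A,hash)→47800, (C,hash)→71800, (A,merge)→687320, (A,nl_idx)→926680, (C,merge)→1095200, (A,nl)→3206680 …(+1); best=47800 via (A,hash)
  {BCDE}: card=320000; try (C,hash)→39000, (B,hash)→39000, (D,hash)→47800, (C,merge)→518400, (B,nl_idx)→518520, (B,merge)→518800 …(+4); best=39000 via (C,hash)
  {ABDE}: card=512000; try (A,hash)→38720, (D,hash)→71520, (A,merge)→518240, (A,nl_idx)→741600, (D,merge)→1095040, (A,nl)→2565600 …(+1); best=38720 via (A,hash)
  {ABCDE}: card=5120000; try (A,hash)→360120, (C,hash)→552120, (D,hash)→688920, (A,merge)→6439640, (A,nl_idx)→7399000, (C,merge)→10279520 …(+4); best=360120 via (A,hash)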